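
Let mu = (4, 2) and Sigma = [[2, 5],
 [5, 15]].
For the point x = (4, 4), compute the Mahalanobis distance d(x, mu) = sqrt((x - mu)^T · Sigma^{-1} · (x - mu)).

Step 1 — centre the observation: (x - mu) = (0, 2).

Step 2 — invert Sigma. det(Sigma) = 2·15 - (5)² = 5.
  Sigma^{-1} = (1/det) · [[d, -b], [-b, a]] = [[3, -1],
 [-1, 0.4]].

Step 3 — form the quadratic (x - mu)^T · Sigma^{-1} · (x - mu):
  Sigma^{-1} · (x - mu) = (-2, 0.8).
  (x - mu)^T · [Sigma^{-1} · (x - mu)] = (0)·(-2) + (2)·(0.8) = 1.6.

Step 4 — take square root: d = √(1.6) ≈ 1.2649.

d(x, mu) = √(1.6) ≈ 1.2649


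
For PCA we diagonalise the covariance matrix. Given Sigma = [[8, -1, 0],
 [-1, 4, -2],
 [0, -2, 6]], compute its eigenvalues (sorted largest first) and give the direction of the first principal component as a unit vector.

Step 1 — characteristic polynomial p(λ) = det(λI - Sigma) = λ³ - tr·λ² + c_1·λ - det, where tr = trace, c_1 = sum of the principal 2×2 minors, det = det(Sigma):
  tr = 8 + 4 + 6 = 18,
  c_1 = (8·4 - (-1)²) + (8·6 - (0)²) + (4·6 - (-2)²) = 31 + 48 + 20 = 99,
  det = 8·(4·6 - (-2)²) - (-1)·((-1)·6 - (-2)·(0)) + (0)·((-1)·(-2) - 4·(0)) = 8·(20) - (-1)·(-6) + (0)·(2) = 154.
  So p(λ) = λ³ - 18λ² + 99λ - 154.
Step 2 — look for an integer root (rational root theorem: any rational root is an integer divisor of 154). Testing λ = 7:
  p(7) = 343 - 882 + 693 - 154 = 0  ✓
  Dividing out (λ - 7): p(λ) = (λ - 7)(λ² - 11λ + 22).
Step 3 — remaining eigenvalues from the quadratic λ² - 11λ + 22 = 0:
  Δ = 11² - 4·22 = 121 - 88 = 33,  λ = (11 ± √33)/2 = (11 ± 5.7446)/2 ≈ 8.3723 or 2.6277.
  Sorted: λ_1 = 8.3723,  λ_2 = 7,  λ_3 = 2.6277  (check: sum = 18 = tr ✓).

Step 4 — unit eigenvector for λ_1 ≈ 8.3723: v spans the null space of (Sigma - λ_1 I), whose rows are
  r_1 = (-0.3723, -1, 0),  r_2 = (-1, -4.3723, -2),  r_3 = (0, -2, -2.3723).
  v is orthogonal to every row, so take v ∝ r_1 × r_2 = ((-1)·(-2) - (0)·(-4.3723), (0)·(-1) - (-0.3723)·(-2), (-0.3723)·(-4.3723) - (-1)·(-1)) ≈ (2, -0.7446, 0.6277).
  Let u = (2, -0.7446, 0.6277).
  ||u|| = √((2)² + (-0.7446)² + (0.6277)²) = √(4.9484) ≈ 2.2245,  v_1 = u/||u|| ≈ (0.8991, -0.3347, 0.2822) (||v_1|| = 1).

λ_1 = 8.3723,  λ_2 = 7,  λ_3 = 2.6277;  v_1 ≈ (0.8991, -0.3347, 0.2822)


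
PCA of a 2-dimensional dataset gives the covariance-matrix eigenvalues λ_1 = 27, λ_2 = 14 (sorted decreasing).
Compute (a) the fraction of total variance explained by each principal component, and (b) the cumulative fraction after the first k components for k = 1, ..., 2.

Step 1 — total variance = trace(Sigma) = Σ λ_i = 27 + 14 = 41.

Step 2 — fraction explained by component i = λ_i / Σ λ:
  PC1: 27/41 = 0.6585
  PC2: 14/41 = 0.3415

Step 3 — cumulative fraction after k components = (λ_1 + ... + λ_k) / Σ λ:
  k = 1: 27/41 = 0.6585
  k = 2: (27 + 14)/41 = 41/41 = 1

Summary (fraction, with percent):

explained: PC1 0.6585 (65.85%), PC2 0.3415 (34.15%);  cumulative: 0.6585, 1


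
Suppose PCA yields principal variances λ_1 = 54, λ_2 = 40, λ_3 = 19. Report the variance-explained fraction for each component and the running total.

Step 1 — total variance = trace(Sigma) = Σ λ_i = 54 + 40 + 19 = 113.

Step 2 — fraction explained by component i = λ_i / Σ λ:
  PC1: 54/113 = 0.4779
  PC2: 40/113 = 0.354
  PC3: 19/113 = 0.1681

Step 3 — cumulative fraction after k components = (λ_1 + ... + λ_k) / Σ λ:
  k = 1: 54/113 = 0.4779
  k = 2: (54 + 40)/113 = 94/113 = 0.8319
  k = 3: (54 + 40 + 19)/113 = 113/113 = 1

Summary (fraction, with percent):

explained: PC1 0.4779 (47.79%), PC2 0.354 (35.4%), PC3 0.1681 (16.81%);  cumulative: 0.4779, 0.8319, 1


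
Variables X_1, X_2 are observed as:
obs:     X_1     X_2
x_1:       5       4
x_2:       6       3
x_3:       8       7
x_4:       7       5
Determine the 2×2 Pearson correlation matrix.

Step 1 — column means:
  mean(X_1) = (5 + 6 + 8 + 7) / 4 = 26/4 = 6.5
  mean(X_2) = (4 + 3 + 7 + 5) / 4 = 19/4 = 4.75

Step 2 — sample variances and covariances s[i,j] = (1/(n-1)) · Σ_k (x_{k,i} - mean_i) · (x_{k,j} - mean_j), with n-1 = 3:
  s[X_1,X_1] = ((-1.5)·(-1.5) + (-0.5)·(-0.5) + (1.5)·(1.5) + (0.5)·(0.5)) / 3 = 5/3 = 1.6667
  s[X_1,X_2] = ((-1.5)·(-0.75) + (-0.5)·(-1.75) + (1.5)·(2.25) + (0.5)·(0.25)) / 3 = 5.5/3 = 1.8333
  s[X_2,X_2] = ((-0.75)·(-0.75) + (-1.75)·(-1.75) + (2.25)·(2.25) + (0.25)·(0.25)) / 3 = 8.75/3 = 2.9167
  Sample standard deviations s_i = √(s[i,i]):
  s(X_1) = √(1.6667) = 1.291
  s(X_2) = √(2.9167) = 1.7078

Step 3 — r_{ij} = s_{ij} / (s_i · s_j):
  r[X_1,X_1] = 1 (diagonal).
  r[X_1,X_2] = 1.8333 / (1.291 · 1.7078) = 1.8333 / 2.2048 = 0.8315
  r[X_2,X_2] = 1 (diagonal).

R is symmetric with unit diagonal. Assembling:

R = [[1, 0.8315],
 [0.8315, 1]]


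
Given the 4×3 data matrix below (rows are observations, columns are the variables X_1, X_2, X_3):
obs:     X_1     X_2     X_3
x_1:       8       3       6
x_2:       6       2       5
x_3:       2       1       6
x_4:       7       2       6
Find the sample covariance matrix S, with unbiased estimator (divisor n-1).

Step 1 — column means:
  mean(X_1) = (8 + 6 + 2 + 7) / 4 = 23/4 = 5.75
  mean(X_2) = (3 + 2 + 1 + 2) / 4 = 8/4 = 2
  mean(X_3) = (6 + 5 + 6 + 6) / 4 = 23/4 = 5.75

Step 2 — sample covariance S[i,j] = (1/(n-1)) · Σ_k (x_{k,i} - mean_i) · (x_{k,j} - mean_j), with n-1 = 3.
  S[X_1,X_1] = ((2.25)·(2.25) + (0.25)·(0.25) + (-3.75)·(-3.75) + (1.25)·(1.25)) / 3 = 20.75/3 = 6.9167
  S[X_1,X_2] = ((2.25)·(1) + (0.25)·(0) + (-3.75)·(-1) + (1.25)·(0)) / 3 = 6/3 = 2
  S[X_1,X_3] = ((2.25)·(0.25) + (0.25)·(-0.75) + (-3.75)·(0.25) + (1.25)·(0.25)) / 3 = -0.25/3 = -0.0833
  S[X_2,X_2] = ((1)·(1) + (0)·(0) + (-1)·(-1) + (0)·(0)) / 3 = 2/3 = 0.6667
  S[X_2,X_3] = ((1)·(0.25) + (0)·(-0.75) + (-1)·(0.25) + (0)·(0.25)) / 3 = 0/3 = 0
  S[X_3,X_3] = ((0.25)·(0.25) + (-0.75)·(-0.75) + (0.25)·(0.25) + (0.25)·(0.25)) / 3 = 0.75/3 = 0.25

S is symmetric (S[j,i] = S[i,j]). Assembling:

S = [[6.9167, 2, -0.0833],
 [2, 0.6667, 0],
 [-0.0833, 0, 0.25]]


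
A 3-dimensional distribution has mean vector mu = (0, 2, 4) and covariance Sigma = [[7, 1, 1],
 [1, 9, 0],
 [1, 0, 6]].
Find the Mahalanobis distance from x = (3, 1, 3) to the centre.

Step 1 — centre the observation: (x - mu) = (3, -1, -1).

Step 2 — invert Sigma (cofactor / det for 3×3, or solve directly):
  Sigma^{-1} = [[0.1488, -0.0165, -0.0248],
 [-0.0165, 0.1129, 0.0028],
 [-0.0248, 0.0028, 0.1708]].

Step 3 — form the quadratic (x - mu)^T · Sigma^{-1} · (x - mu):
  Sigma^{-1} · (x - mu) = (0.4876, -0.1653, -0.2479).
  (x - mu)^T · [Sigma^{-1} · (x - mu)] = (3)·(0.4876) + (-1)·(-0.1653) + (-1)·(-0.2479) = 1.876.

Step 4 — take square root: d = √(1.876) ≈ 1.3697.

d(x, mu) = √(1.876) ≈ 1.3697


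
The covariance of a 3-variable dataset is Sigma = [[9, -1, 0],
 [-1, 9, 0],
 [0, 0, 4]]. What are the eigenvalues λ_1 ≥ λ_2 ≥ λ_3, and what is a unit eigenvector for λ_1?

Step 1 — characteristic polynomial p(λ) = det(λI - Sigma) = λ³ - tr·λ² + c_1·λ - det, where tr = trace, c_1 = sum of the principal 2×2 minors, det = det(Sigma):
  tr = 9 + 9 + 4 = 22,
  c_1 = (9·9 - (-1)²) + (9·4 - (0)²) + (9·4 - (0)²) = 80 + 36 + 36 = 152,
  det = 9·(9·4 - (0)²) - (-1)·((-1)·4 - (0)·(0)) + (0)·((-1)·(0) - 9·(0)) = 9·(36) - (-1)·(-4) + (0)·(0) = 320.
  So p(λ) = λ³ - 22λ² + 152λ - 320.
Step 2 — look for an integer root (rational root theorem: any rational root is an integer divisor of 320). Testing λ = 4:
  p(4) = 64 - 352 + 608 - 320 = 0  ✓
  Dividing out (λ - 4): p(λ) = (λ - 4)(λ² - 18λ + 80).
Step 3 — remaining eigenvalues from the quadratic λ² - 18λ + 80 = 0:
  Δ = 18² - 4·80 = 324 - 320 = 4,  λ = (18 ± √4)/2 = (18 ± 2)/2 = 10 or 8.
  Sorted: λ_1 = 10,  λ_2 = 8,  λ_3 = 4  (check: sum = 22 = tr ✓).

Step 4 — unit eigenvector for λ_1 = 10: v spans the null space of (Sigma - λ_1 I), whose rows are
  r_1 = (-1, -1, 0),  r_2 = (-1, -1, 0),  r_3 = (0, 0, -6).
  v is orthogonal to every row, so take v ∝ r_1 × r_3 = ((-1)·(-6) - (0)·(0), (0)·(0) - (-1)·(-6), (-1)·(0) - (-1)·(0)) = (6, -6, 0).
  Rescale (divide by 6): u = (1, -1, 0).
  ||u|| = √((1)² + (-1)² + (0)²) = √(2) ≈ 1.4142,  v_1 = u/||u|| ≈ (0.7071, -0.7071, 0) (||v_1|| = 1).

λ_1 = 10,  λ_2 = 8,  λ_3 = 4;  v_1 ≈ (0.7071, -0.7071, 0)


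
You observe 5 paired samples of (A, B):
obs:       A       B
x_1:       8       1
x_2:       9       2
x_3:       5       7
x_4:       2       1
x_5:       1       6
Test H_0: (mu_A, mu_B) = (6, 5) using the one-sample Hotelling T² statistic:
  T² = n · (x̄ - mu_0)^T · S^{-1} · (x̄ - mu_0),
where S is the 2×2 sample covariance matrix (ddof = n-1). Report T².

Step 1 — sample mean vector:
  mean(A) = (8 + 9 + 5 + 2 + 1) / 5 = 25/5 = 5
  mean(B) = (1 + 2 + 7 + 1 + 6) / 5 = 17/5 = 3.4
  x̄ = (5, 3.4),  deviation x̄ - mu_0 = (5, 3.4) - (6, 5) = (-1, -1.6).

Step 2 — sample covariance matrix, S[i,j] = (1/(n-1)) · Σ_k (x_{k,i} - mean_i) · (x_{k,j} - mean_j), divisor n-1 = 4:
  S[A,A] = ((3)·(3) + (4)·(4) + (0)·(0) + (-3)·(-3) + (-4)·(-4)) / 4 = 50/4 = 12.5
  S[A,B] = ((3)·(-2.4) + (4)·(-1.4) + (0)·(3.6) + (-3)·(-2.4) + (-4)·(2.6)) / 4 = -16/4 = -4
  S[B,B] = ((-2.4)·(-2.4) + (-1.4)·(-1.4) + (3.6)·(3.6) + (-2.4)·(-2.4) + (2.6)·(2.6)) / 4 = 33.2/4 = 8.3
  S = [[12.5, -4],
 [-4, 8.3]].

Step 3 — invert S. det(S) = 12.5·8.3 - (-4)² = 87.75.
  S^{-1} = (1/det) · [[d, -b], [-b, a]] = [[0.0946, 0.0456],
 [0.0456, 0.1425]].

Step 4 — quadratic form (x̄ - mu_0)^T · S^{-1} · (x̄ - mu_0):
  S^{-1} · (x̄ - mu_0) = (-0.1675, -0.2735),
  (x̄ - mu_0)^T · [...] = (-1)·(-0.1675) + (-1.6)·(-0.2735) = 0.6051.

Step 5 — scale by n: T² = 5 · 0.6051 = 3.0256.

T² ≈ 3.0256


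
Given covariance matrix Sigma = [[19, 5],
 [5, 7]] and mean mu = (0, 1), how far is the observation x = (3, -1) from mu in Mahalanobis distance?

Step 1 — centre the observation: (x - mu) = (3, -2).

Step 2 — invert Sigma. det(Sigma) = 19·7 - (5)² = 108.
  Sigma^{-1} = (1/det) · [[d, -b], [-b, a]] = [[0.0648, -0.0463],
 [-0.0463, 0.1759]].

Step 3 — form the quadratic (x - mu)^T · Sigma^{-1} · (x - mu):
  Sigma^{-1} · (x - mu) = (0.287, -0.4907).
  (x - mu)^T · [Sigma^{-1} · (x - mu)] = (3)·(0.287) + (-2)·(-0.4907) = 1.8426.

Step 4 — take square root: d = √(1.8426) ≈ 1.3574.

d(x, mu) = √(1.8426) ≈ 1.3574


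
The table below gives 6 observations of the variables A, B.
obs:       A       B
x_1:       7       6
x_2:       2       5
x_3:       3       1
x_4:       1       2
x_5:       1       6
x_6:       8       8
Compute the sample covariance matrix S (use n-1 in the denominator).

Step 1 — column means:
  mean(A) = (7 + 2 + 3 + 1 + 1 + 8) / 6 = 22/6 = 3.6667
  mean(B) = (6 + 5 + 1 + 2 + 6 + 8) / 6 = 28/6 = 4.6667

Step 2 — sample covariance S[i,j] = (1/(n-1)) · Σ_k (x_{k,i} - mean_i) · (x_{k,j} - mean_j), with n-1 = 5.
  S[A,A] = ((3.3333)·(3.3333) + (-1.6667)·(-1.6667) + (-0.6667)·(-0.6667) + (-2.6667)·(-2.6667) + (-2.6667)·(-2.6667) + (4.3333)·(4.3333)) / 5 = 47.3333/5 = 9.4667
  S[A,B] = ((3.3333)·(1.3333) + (-1.6667)·(0.3333) + (-0.6667)·(-3.6667) + (-2.6667)·(-2.6667) + (-2.6667)·(1.3333) + (4.3333)·(3.3333)) / 5 = 24.3333/5 = 4.8667
  S[B,B] = ((1.3333)·(1.3333) + (0.3333)·(0.3333) + (-3.6667)·(-3.6667) + (-2.6667)·(-2.6667) + (1.3333)·(1.3333) + (3.3333)·(3.3333)) / 5 = 35.3333/5 = 7.0667

S is symmetric (S[j,i] = S[i,j]). Assembling:

S = [[9.4667, 4.8667],
 [4.8667, 7.0667]]


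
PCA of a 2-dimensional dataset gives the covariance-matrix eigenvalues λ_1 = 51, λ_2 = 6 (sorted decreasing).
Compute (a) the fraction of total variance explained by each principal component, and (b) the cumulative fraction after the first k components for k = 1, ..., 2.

Step 1 — total variance = trace(Sigma) = Σ λ_i = 51 + 6 = 57.

Step 2 — fraction explained by component i = λ_i / Σ λ:
  PC1: 51/57 = 0.8947
  PC2: 6/57 = 0.1053

Step 3 — cumulative fraction after k components = (λ_1 + ... + λ_k) / Σ λ:
  k = 1: 51/57 = 0.8947
  k = 2: (51 + 6)/57 = 57/57 = 1

Summary (fraction, with percent):

explained: PC1 0.8947 (89.47%), PC2 0.1053 (10.53%);  cumulative: 0.8947, 1


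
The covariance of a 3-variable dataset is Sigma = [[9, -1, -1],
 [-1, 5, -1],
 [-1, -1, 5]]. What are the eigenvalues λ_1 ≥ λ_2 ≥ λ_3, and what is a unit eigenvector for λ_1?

Step 1 — characteristic polynomial p(λ) = det(λI - Sigma) = λ³ - tr·λ² + c_1·λ - det, where tr = trace, c_1 = sum of the principal 2×2 minors, det = det(Sigma):
  tr = 9 + 5 + 5 = 19,
  c_1 = (9·5 - (-1)²) + (9·5 - (-1)²) + (5·5 - (-1)²) = 44 + 44 + 24 = 112,
  det = 9·(5·5 - (-1)²) - (-1)·((-1)·5 - (-1)·(-1)) + (-1)·((-1)·(-1) - 5·(-1)) = 9·(24) - (-1)·(-6) + (-1)·(6) = 204.
  So p(λ) = λ³ - 19λ² + 112λ - 204.
Step 2 — look for an integer root (rational root theorem: any rational root is an integer divisor of 204). Testing λ = 6:
  p(6) = 216 - 684 + 672 - 204 = 0  ✓
  Dividing out (λ - 6): p(λ) = (λ - 6)(λ² - 13λ + 34).
Step 3 — remaining eigenvalues from the quadratic λ² - 13λ + 34 = 0:
  Δ = 13² - 4·34 = 169 - 136 = 33,  λ = (13 ± √33)/2 = (13 ± 5.7446)/2 ≈ 9.3723 or 3.6277.
  Sorted: λ_1 = 9.3723,  λ_2 = 6,  λ_3 = 3.6277  (check: sum = 19 = tr ✓).

Step 4 — unit eigenvector for λ_1 ≈ 9.3723: v spans the null space of (Sigma - λ_1 I), whose rows are
  r_1 = (-0.3723, -1, -1),  r_2 = (-1, -4.3723, -1),  r_3 = (-1, -1, -4.3723).
  v is orthogonal to every row, so take v ∝ r_1 × r_2 = ((-1)·(-1) - (-1)·(-4.3723), (-1)·(-1) - (-0.3723)·(-1), (-0.3723)·(-4.3723) - (-1)·(-1)) ≈ (-3.3723, 0.6277, 0.6277).
  Rescale (multiply by -1 so the first nonzero entry is positive): u = (3.3723, -0.6277, -0.6277).
  ||u|| = √((3.3723)² + (-0.6277)² + (-0.6277)²) = √(12.1603) ≈ 3.4872,  v_1 = u/||u|| ≈ (0.9671, -0.18, -0.18) (||v_1|| = 1).

λ_1 = 9.3723,  λ_2 = 6,  λ_3 = 3.6277;  v_1 ≈ (0.9671, -0.18, -0.18)


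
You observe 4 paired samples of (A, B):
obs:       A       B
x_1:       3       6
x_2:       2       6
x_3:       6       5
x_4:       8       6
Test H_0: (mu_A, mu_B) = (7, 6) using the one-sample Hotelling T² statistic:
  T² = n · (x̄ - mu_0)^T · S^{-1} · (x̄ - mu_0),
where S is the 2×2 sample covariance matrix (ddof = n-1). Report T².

Step 1 — sample mean vector:
  mean(A) = (3 + 2 + 6 + 8) / 4 = 19/4 = 4.75
  mean(B) = (6 + 6 + 5 + 6) / 4 = 23/4 = 5.75
  x̄ = (4.75, 5.75),  deviation x̄ - mu_0 = (4.75, 5.75) - (7, 6) = (-2.25, -0.25).

Step 2 — sample covariance matrix, S[i,j] = (1/(n-1)) · Σ_k (x_{k,i} - mean_i) · (x_{k,j} - mean_j), divisor n-1 = 3:
  S[A,A] = ((-1.75)·(-1.75) + (-2.75)·(-2.75) + (1.25)·(1.25) + (3.25)·(3.25)) / 3 = 22.75/3 = 7.5833
  S[A,B] = ((-1.75)·(0.25) + (-2.75)·(0.25) + (1.25)·(-0.75) + (3.25)·(0.25)) / 3 = -1.25/3 = -0.4167
  S[B,B] = ((0.25)·(0.25) + (0.25)·(0.25) + (-0.75)·(-0.75) + (0.25)·(0.25)) / 3 = 0.75/3 = 0.25
  S = [[7.5833, -0.4167],
 [-0.4167, 0.25]].

Step 3 — invert S. det(S) = 7.5833·0.25 - (-0.4167)² = 1.7222.
  S^{-1} = (1/det) · [[d, -b], [-b, a]] = [[0.1452, 0.2419],
 [0.2419, 4.4032]].

Step 4 — quadratic form (x̄ - mu_0)^T · S^{-1} · (x̄ - mu_0):
  S^{-1} · (x̄ - mu_0) = (-0.3871, -1.6452),
  (x̄ - mu_0)^T · [...] = (-2.25)·(-0.3871) + (-0.25)·(-1.6452) = 1.2823.

Step 5 — scale by n: T² = 4 · 1.2823 = 5.129.

T² ≈ 5.129


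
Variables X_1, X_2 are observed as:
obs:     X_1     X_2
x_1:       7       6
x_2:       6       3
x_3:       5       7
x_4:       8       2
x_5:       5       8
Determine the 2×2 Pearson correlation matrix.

Step 1 — column means:
  mean(X_1) = (7 + 6 + 5 + 8 + 5) / 5 = 31/5 = 6.2
  mean(X_2) = (6 + 3 + 7 + 2 + 8) / 5 = 26/5 = 5.2

Step 2 — sample variances and covariances s[i,j] = (1/(n-1)) · Σ_k (x_{k,i} - mean_i) · (x_{k,j} - mean_j), with n-1 = 4:
  s[X_1,X_1] = ((0.8)·(0.8) + (-0.2)·(-0.2) + (-1.2)·(-1.2) + (1.8)·(1.8) + (-1.2)·(-1.2)) / 4 = 6.8/4 = 1.7
  s[X_1,X_2] = ((0.8)·(0.8) + (-0.2)·(-2.2) + (-1.2)·(1.8) + (1.8)·(-3.2) + (-1.2)·(2.8)) / 4 = -10.2/4 = -2.55
  s[X_2,X_2] = ((0.8)·(0.8) + (-2.2)·(-2.2) + (1.8)·(1.8) + (-3.2)·(-3.2) + (2.8)·(2.8)) / 4 = 26.8/4 = 6.7
  Sample standard deviations s_i = √(s[i,i]):
  s(X_1) = √(1.7) = 1.3038
  s(X_2) = √(6.7) = 2.5884

Step 3 — r_{ij} = s_{ij} / (s_i · s_j):
  r[X_1,X_1] = 1 (diagonal).
  r[X_1,X_2] = -2.55 / (1.3038 · 2.5884) = -2.55 / 3.3749 = -0.7556
  r[X_2,X_2] = 1 (diagonal).

R is symmetric with unit diagonal. Assembling:

R = [[1, -0.7556],
 [-0.7556, 1]]


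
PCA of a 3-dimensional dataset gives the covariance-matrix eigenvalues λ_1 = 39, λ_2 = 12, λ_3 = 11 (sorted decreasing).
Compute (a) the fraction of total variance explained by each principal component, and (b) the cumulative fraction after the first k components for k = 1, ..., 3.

Step 1 — total variance = trace(Sigma) = Σ λ_i = 39 + 12 + 11 = 62.

Step 2 — fraction explained by component i = λ_i / Σ λ:
  PC1: 39/62 = 0.629
  PC2: 12/62 = 0.1935
  PC3: 11/62 = 0.1774

Step 3 — cumulative fraction after k components = (λ_1 + ... + λ_k) / Σ λ:
  k = 1: 39/62 = 0.629
  k = 2: (39 + 12)/62 = 51/62 = 0.8226
  k = 3: (39 + 12 + 11)/62 = 62/62 = 1

Summary (fraction, with percent):

explained: PC1 0.629 (62.9%), PC2 0.1935 (19.35%), PC3 0.1774 (17.74%);  cumulative: 0.629, 0.8226, 1


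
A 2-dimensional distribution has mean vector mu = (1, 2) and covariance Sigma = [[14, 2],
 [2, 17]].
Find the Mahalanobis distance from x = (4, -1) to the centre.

Step 1 — centre the observation: (x - mu) = (3, -3).

Step 2 — invert Sigma. det(Sigma) = 14·17 - (2)² = 234.
  Sigma^{-1} = (1/det) · [[d, -b], [-b, a]] = [[0.0726, -0.0085],
 [-0.0085, 0.0598]].

Step 3 — form the quadratic (x - mu)^T · Sigma^{-1} · (x - mu):
  Sigma^{-1} · (x - mu) = (0.2436, -0.2051).
  (x - mu)^T · [Sigma^{-1} · (x - mu)] = (3)·(0.2436) + (-3)·(-0.2051) = 1.3462.

Step 4 — take square root: d = √(1.3462) ≈ 1.1602.

d(x, mu) = √(1.3462) ≈ 1.1602


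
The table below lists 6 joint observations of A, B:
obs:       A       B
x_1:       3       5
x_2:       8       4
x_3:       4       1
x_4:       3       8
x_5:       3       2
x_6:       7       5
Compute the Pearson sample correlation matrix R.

Step 1 — column means:
  mean(A) = (3 + 8 + 4 + 3 + 3 + 7) / 6 = 28/6 = 4.6667
  mean(B) = (5 + 4 + 1 + 8 + 2 + 5) / 6 = 25/6 = 4.1667

Step 2 — sample variances and covariances s[i,j] = (1/(n-1)) · Σ_k (x_{k,i} - mean_i) · (x_{k,j} - mean_j), with n-1 = 5:
  s[A,A] = ((-1.6667)·(-1.6667) + (3.3333)·(3.3333) + (-0.6667)·(-0.6667) + (-1.6667)·(-1.6667) + (-1.6667)·(-1.6667) + (2.3333)·(2.3333)) / 5 = 25.3333/5 = 5.0667
  s[A,B] = ((-1.6667)·(0.8333) + (3.3333)·(-0.1667) + (-0.6667)·(-3.1667) + (-1.6667)·(3.8333) + (-1.6667)·(-2.1667) + (2.3333)·(0.8333)) / 5 = -0.6667/5 = -0.1333
  s[B,B] = ((0.8333)·(0.8333) + (-0.1667)·(-0.1667) + (-3.1667)·(-3.1667) + (3.8333)·(3.8333) + (-2.1667)·(-2.1667) + (0.8333)·(0.8333)) / 5 = 30.8333/5 = 6.1667
  Sample standard deviations s_i = √(s[i,i]):
  s(A) = √(5.0667) = 2.2509
  s(B) = √(6.1667) = 2.4833

Step 3 — r_{ij} = s_{ij} / (s_i · s_j):
  r[A,A] = 1 (diagonal).
  r[A,B] = -0.1333 / (2.2509 · 2.4833) = -0.1333 / 5.5897 = -0.0239
  r[B,B] = 1 (diagonal).

R is symmetric with unit diagonal. Assembling:

R = [[1, -0.0239],
 [-0.0239, 1]]


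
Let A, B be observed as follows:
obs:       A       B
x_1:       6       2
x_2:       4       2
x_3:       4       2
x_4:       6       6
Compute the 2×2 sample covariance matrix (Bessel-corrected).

Step 1 — column means:
  mean(A) = (6 + 4 + 4 + 6) / 4 = 20/4 = 5
  mean(B) = (2 + 2 + 2 + 6) / 4 = 12/4 = 3

Step 2 — sample covariance S[i,j] = (1/(n-1)) · Σ_k (x_{k,i} - mean_i) · (x_{k,j} - mean_j), with n-1 = 3.
  S[A,A] = ((1)·(1) + (-1)·(-1) + (-1)·(-1) + (1)·(1)) / 3 = 4/3 = 1.3333
  S[A,B] = ((1)·(-1) + (-1)·(-1) + (-1)·(-1) + (1)·(3)) / 3 = 4/3 = 1.3333
  S[B,B] = ((-1)·(-1) + (-1)·(-1) + (-1)·(-1) + (3)·(3)) / 3 = 12/3 = 4

S is symmetric (S[j,i] = S[i,j]). Assembling:

S = [[1.3333, 1.3333],
 [1.3333, 4]]


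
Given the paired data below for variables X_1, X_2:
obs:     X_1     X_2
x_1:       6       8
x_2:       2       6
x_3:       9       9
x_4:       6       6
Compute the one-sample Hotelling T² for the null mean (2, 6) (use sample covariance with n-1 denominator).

Step 1 — sample mean vector:
  mean(X_1) = (6 + 2 + 9 + 6) / 4 = 23/4 = 5.75
  mean(X_2) = (8 + 6 + 9 + 6) / 4 = 29/4 = 7.25
  x̄ = (5.75, 7.25),  deviation x̄ - mu_0 = (5.75, 7.25) - (2, 6) = (3.75, 1.25).

Step 2 — sample covariance matrix, S[i,j] = (1/(n-1)) · Σ_k (x_{k,i} - mean_i) · (x_{k,j} - mean_j), divisor n-1 = 3:
  S[X_1,X_1] = ((0.25)·(0.25) + (-3.75)·(-3.75) + (3.25)·(3.25) + (0.25)·(0.25)) / 3 = 24.75/3 = 8.25
  S[X_1,X_2] = ((0.25)·(0.75) + (-3.75)·(-1.25) + (3.25)·(1.75) + (0.25)·(-1.25)) / 3 = 10.25/3 = 3.4167
  S[X_2,X_2] = ((0.75)·(0.75) + (-1.25)·(-1.25) + (1.75)·(1.75) + (-1.25)·(-1.25)) / 3 = 6.75/3 = 2.25
  S = [[8.25, 3.4167],
 [3.4167, 2.25]].

Step 3 — invert S. det(S) = 8.25·2.25 - (3.4167)² = 6.8889.
  S^{-1} = (1/det) · [[d, -b], [-b, a]] = [[0.3266, -0.496],
 [-0.496, 1.1976]].

Step 4 — quadratic form (x̄ - mu_0)^T · S^{-1} · (x̄ - mu_0):
  S^{-1} · (x̄ - mu_0) = (0.6048, -0.3629),
  (x̄ - mu_0)^T · [...] = (3.75)·(0.6048) + (1.25)·(-0.3629) = 1.8145.

Step 5 — scale by n: T² = 4 · 1.8145 = 7.2581.

T² ≈ 7.2581


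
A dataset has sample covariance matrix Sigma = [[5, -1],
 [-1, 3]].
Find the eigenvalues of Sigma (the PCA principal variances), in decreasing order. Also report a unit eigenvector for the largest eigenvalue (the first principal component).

Step 1 — characteristic polynomial of 2×2 Sigma:
  det(Sigma - λI) = λ² - trace · λ + det = 0.
  trace = 5 + 3 = 8, det = 5·3 - (-1)² = 14.
Step 2 — discriminant:
  Δ = trace² - 4·det = 64 - 56 = 8.
Step 3 — eigenvalues:
  λ = (trace ± √Δ)/2 = (8 ± 2.8284)/2,
  λ_1 = 5.4142,  λ_2 = 2.5858.

Step 4 — unit eigenvector for λ_1: solve (Sigma - λ_1 I)v = 0. First row:
  (5 - 5.4142)·v_x + (-1)·v_y = 0, i.e. (-0.4142)·v_x + (-1)·v_y = 0,
  so v ∝ (b, λ_1 - a) = (-1, 0.4142); multiply by -1 so the first entry is positive: u = (1, -0.4142).
  ||u|| = √((1)² + (-0.4142)²) = √(1.1716) ≈ 1.0824,
  v_1 = u/||u|| ≈ (0.9239, -0.3827) (||v_1|| = 1).

λ_1 = 5.4142,  λ_2 = 2.5858;  v_1 ≈ (0.9239, -0.3827)


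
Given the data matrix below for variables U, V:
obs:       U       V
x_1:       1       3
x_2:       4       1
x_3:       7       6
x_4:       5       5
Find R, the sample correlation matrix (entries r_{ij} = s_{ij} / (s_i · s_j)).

Step 1 — column means:
  mean(U) = (1 + 4 + 7 + 5) / 4 = 17/4 = 4.25
  mean(V) = (3 + 1 + 6 + 5) / 4 = 15/4 = 3.75

Step 2 — sample variances and covariances s[i,j] = (1/(n-1)) · Σ_k (x_{k,i} - mean_i) · (x_{k,j} - mean_j), with n-1 = 3:
  s[U,U] = ((-3.25)·(-3.25) + (-0.25)·(-0.25) + (2.75)·(2.75) + (0.75)·(0.75)) / 3 = 18.75/3 = 6.25
  s[U,V] = ((-3.25)·(-0.75) + (-0.25)·(-2.75) + (2.75)·(2.25) + (0.75)·(1.25)) / 3 = 10.25/3 = 3.4167
  s[V,V] = ((-0.75)·(-0.75) + (-2.75)·(-2.75) + (2.25)·(2.25) + (1.25)·(1.25)) / 3 = 14.75/3 = 4.9167
  Sample standard deviations s_i = √(s[i,i]):
  s(U) = √(6.25) = 2.5
  s(V) = √(4.9167) = 2.2174

Step 3 — r_{ij} = s_{ij} / (s_i · s_j):
  r[U,U] = 1 (diagonal).
  r[U,V] = 3.4167 / (2.5 · 2.2174) = 3.4167 / 5.5434 = 0.6163
  r[V,V] = 1 (diagonal).

R is symmetric with unit diagonal. Assembling:

R = [[1, 0.6163],
 [0.6163, 1]]


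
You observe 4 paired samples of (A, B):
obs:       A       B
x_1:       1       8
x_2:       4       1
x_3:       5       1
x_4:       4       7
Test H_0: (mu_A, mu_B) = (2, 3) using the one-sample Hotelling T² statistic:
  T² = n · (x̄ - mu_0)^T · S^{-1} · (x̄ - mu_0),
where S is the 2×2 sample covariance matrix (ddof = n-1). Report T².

Step 1 — sample mean vector:
  mean(A) = (1 + 4 + 5 + 4) / 4 = 14/4 = 3.5
  mean(B) = (8 + 1 + 1 + 7) / 4 = 17/4 = 4.25
  x̄ = (3.5, 4.25),  deviation x̄ - mu_0 = (3.5, 4.25) - (2, 3) = (1.5, 1.25).

Step 2 — sample covariance matrix, S[i,j] = (1/(n-1)) · Σ_k (x_{k,i} - mean_i) · (x_{k,j} - mean_j), divisor n-1 = 3:
  S[A,A] = ((-2.5)·(-2.5) + (0.5)·(0.5) + (1.5)·(1.5) + (0.5)·(0.5)) / 3 = 9/3 = 3
  S[A,B] = ((-2.5)·(3.75) + (0.5)·(-3.25) + (1.5)·(-3.25) + (0.5)·(2.75)) / 3 = -14.5/3 = -4.8333
  S[B,B] = ((3.75)·(3.75) + (-3.25)·(-3.25) + (-3.25)·(-3.25) + (2.75)·(2.75)) / 3 = 42.75/3 = 14.25
  S = [[3, -4.8333],
 [-4.8333, 14.25]].

Step 3 — invert S. det(S) = 3·14.25 - (-4.8333)² = 19.3889.
  S^{-1} = (1/det) · [[d, -b], [-b, a]] = [[0.735, 0.2493],
 [0.2493, 0.1547]].

Step 4 — quadratic form (x̄ - mu_0)^T · S^{-1} · (x̄ - mu_0):
  S^{-1} · (x̄ - mu_0) = (1.414, 0.5673),
  (x̄ - mu_0)^T · [...] = (1.5)·(1.414) + (1.25)·(0.5673) = 2.8302.

Step 5 — scale by n: T² = 4 · 2.8302 = 11.3209.

T² ≈ 11.3209


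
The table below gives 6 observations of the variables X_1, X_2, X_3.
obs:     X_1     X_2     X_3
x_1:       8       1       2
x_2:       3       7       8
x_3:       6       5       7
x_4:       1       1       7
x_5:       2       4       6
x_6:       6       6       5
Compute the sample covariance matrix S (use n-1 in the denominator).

Step 1 — column means:
  mean(X_1) = (8 + 3 + 6 + 1 + 2 + 6) / 6 = 26/6 = 4.3333
  mean(X_2) = (1 + 7 + 5 + 1 + 4 + 6) / 6 = 24/6 = 4
  mean(X_3) = (2 + 8 + 7 + 7 + 6 + 5) / 6 = 35/6 = 5.8333

Step 2 — sample covariance S[i,j] = (1/(n-1)) · Σ_k (x_{k,i} - mean_i) · (x_{k,j} - mean_j), with n-1 = 5.
  S[X_1,X_1] = ((3.6667)·(3.6667) + (-1.3333)·(-1.3333) + (1.6667)·(1.6667) + (-3.3333)·(-3.3333) + (-2.3333)·(-2.3333) + (1.6667)·(1.6667)) / 5 = 37.3333/5 = 7.4667
  S[X_1,X_2] = ((3.6667)·(-3) + (-1.3333)·(3) + (1.6667)·(1) + (-3.3333)·(-3) + (-2.3333)·(0) + (1.6667)·(2)) / 5 = 0/5 = 0
  S[X_1,X_3] = ((3.6667)·(-3.8333) + (-1.3333)·(2.1667) + (1.6667)·(1.1667) + (-3.3333)·(1.1667) + (-2.3333)·(0.1667) + (1.6667)·(-0.8333)) / 5 = -20.6667/5 = -4.1333
  S[X_2,X_2] = ((-3)·(-3) + (3)·(3) + (1)·(1) + (-3)·(-3) + (0)·(0) + (2)·(2)) / 5 = 32/5 = 6.4
  S[X_2,X_3] = ((-3)·(-3.8333) + (3)·(2.1667) + (1)·(1.1667) + (-3)·(1.1667) + (0)·(0.1667) + (2)·(-0.8333)) / 5 = 14/5 = 2.8
  S[X_3,X_3] = ((-3.8333)·(-3.8333) + (2.1667)·(2.1667) + (1.1667)·(1.1667) + (1.1667)·(1.1667) + (0.1667)·(0.1667) + (-0.8333)·(-0.8333)) / 5 = 22.8333/5 = 4.5667

S is symmetric (S[j,i] = S[i,j]). Assembling:

S = [[7.4667, 0, -4.1333],
 [0, 6.4, 2.8],
 [-4.1333, 2.8, 4.5667]]


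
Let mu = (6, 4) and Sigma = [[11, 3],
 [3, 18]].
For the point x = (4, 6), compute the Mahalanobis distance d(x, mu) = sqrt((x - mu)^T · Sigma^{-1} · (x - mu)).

Step 1 — centre the observation: (x - mu) = (-2, 2).

Step 2 — invert Sigma. det(Sigma) = 11·18 - (3)² = 189.
  Sigma^{-1} = (1/det) · [[d, -b], [-b, a]] = [[0.0952, -0.0159],
 [-0.0159, 0.0582]].

Step 3 — form the quadratic (x - mu)^T · Sigma^{-1} · (x - mu):
  Sigma^{-1} · (x - mu) = (-0.2222, 0.1481).
  (x - mu)^T · [Sigma^{-1} · (x - mu)] = (-2)·(-0.2222) + (2)·(0.1481) = 0.7407.

Step 4 — take square root: d = √(0.7407) ≈ 0.8607.

d(x, mu) = √(0.7407) ≈ 0.8607


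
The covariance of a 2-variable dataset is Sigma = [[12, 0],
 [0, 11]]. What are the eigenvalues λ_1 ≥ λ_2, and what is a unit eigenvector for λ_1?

Step 1 — characteristic polynomial of 2×2 Sigma:
  det(Sigma - λI) = λ² - trace · λ + det = 0.
  trace = 12 + 11 = 23, det = 12·11 - (0)² = 132.
Step 2 — discriminant:
  Δ = trace² - 4·det = 529 - 528 = 1.
Step 3 — eigenvalues:
  λ = (trace ± √Δ)/2 = (23 ± 1)/2,
  λ_1 = 12,  λ_2 = 11.

Step 4 — unit eigenvector for λ_1: Sigma is diagonal, so its eigenvectors are the coordinate axes. λ_1 = 12 is the diagonal entry on the first coordinate axis, hence
  v_1 = (1, 0) (||v_1|| = 1).

λ_1 = 12,  λ_2 = 11;  v_1 ≈ (1, 0)


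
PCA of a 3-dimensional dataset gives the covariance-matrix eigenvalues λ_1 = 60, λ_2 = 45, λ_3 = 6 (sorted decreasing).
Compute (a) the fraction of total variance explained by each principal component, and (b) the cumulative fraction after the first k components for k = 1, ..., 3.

Step 1 — total variance = trace(Sigma) = Σ λ_i = 60 + 45 + 6 = 111.

Step 2 — fraction explained by component i = λ_i / Σ λ:
  PC1: 60/111 = 0.5405
  PC2: 45/111 = 0.4054
  PC3: 6/111 = 0.0541

Step 3 — cumulative fraction after k components = (λ_1 + ... + λ_k) / Σ λ:
  k = 1: 60/111 = 0.5405
  k = 2: (60 + 45)/111 = 105/111 = 0.9459
  k = 3: (60 + 45 + 6)/111 = 111/111 = 1

Summary (fraction, with percent):

explained: PC1 0.5405 (54.05%), PC2 0.4054 (40.54%), PC3 0.0541 (5.41%);  cumulative: 0.5405, 0.9459, 1


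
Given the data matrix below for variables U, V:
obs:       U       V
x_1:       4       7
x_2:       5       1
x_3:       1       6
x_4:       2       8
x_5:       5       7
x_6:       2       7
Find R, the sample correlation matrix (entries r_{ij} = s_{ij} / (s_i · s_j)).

Step 1 — column means:
  mean(U) = (4 + 5 + 1 + 2 + 5 + 2) / 6 = 19/6 = 3.1667
  mean(V) = (7 + 1 + 6 + 8 + 7 + 7) / 6 = 36/6 = 6

Step 2 — sample variances and covariances s[i,j] = (1/(n-1)) · Σ_k (x_{k,i} - mean_i) · (x_{k,j} - mean_j), with n-1 = 5:
  s[U,U] = ((0.8333)·(0.8333) + (1.8333)·(1.8333) + (-2.1667)·(-2.1667) + (-1.1667)·(-1.1667) + (1.8333)·(1.8333) + (-1.1667)·(-1.1667)) / 5 = 14.8333/5 = 2.9667
  s[U,V] = ((0.8333)·(1) + (1.8333)·(-5) + (-2.1667)·(0) + (-1.1667)·(2) + (1.8333)·(1) + (-1.1667)·(1)) / 5 = -10/5 = -2
  s[V,V] = ((1)·(1) + (-5)·(-5) + (0)·(0) + (2)·(2) + (1)·(1) + (1)·(1)) / 5 = 32/5 = 6.4
  Sample standard deviations s_i = √(s[i,i]):
  s(U) = √(2.9667) = 1.7224
  s(V) = √(6.4) = 2.5298

Step 3 — r_{ij} = s_{ij} / (s_i · s_j):
  r[U,U] = 1 (diagonal).
  r[U,V] = -2 / (1.7224 · 2.5298) = -2 / 4.3574 = -0.459
  r[V,V] = 1 (diagonal).

R is symmetric with unit diagonal. Assembling:

R = [[1, -0.459],
 [-0.459, 1]]


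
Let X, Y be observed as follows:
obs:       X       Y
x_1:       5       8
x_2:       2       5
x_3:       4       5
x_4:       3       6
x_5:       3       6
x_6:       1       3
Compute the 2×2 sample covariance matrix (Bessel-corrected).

Step 1 — column means:
  mean(X) = (5 + 2 + 4 + 3 + 3 + 1) / 6 = 18/6 = 3
  mean(Y) = (8 + 5 + 5 + 6 + 6 + 3) / 6 = 33/6 = 5.5

Step 2 — sample covariance S[i,j] = (1/(n-1)) · Σ_k (x_{k,i} - mean_i) · (x_{k,j} - mean_j), with n-1 = 5.
  S[X,X] = ((2)·(2) + (-1)·(-1) + (1)·(1) + (0)·(0) + (0)·(0) + (-2)·(-2)) / 5 = 10/5 = 2
  S[X,Y] = ((2)·(2.5) + (-1)·(-0.5) + (1)·(-0.5) + (0)·(0.5) + (0)·(0.5) + (-2)·(-2.5)) / 5 = 10/5 = 2
  S[Y,Y] = ((2.5)·(2.5) + (-0.5)·(-0.5) + (-0.5)·(-0.5) + (0.5)·(0.5) + (0.5)·(0.5) + (-2.5)·(-2.5)) / 5 = 13.5/5 = 2.7

S is symmetric (S[j,i] = S[i,j]). Assembling:

S = [[2, 2],
 [2, 2.7]]


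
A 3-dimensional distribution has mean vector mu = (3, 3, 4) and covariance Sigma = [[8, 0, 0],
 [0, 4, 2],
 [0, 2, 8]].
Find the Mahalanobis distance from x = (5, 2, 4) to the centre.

Step 1 — centre the observation: (x - mu) = (2, -1, 0).

Step 2 — invert Sigma (cofactor / det for 3×3, or solve directly):
  Sigma^{-1} = [[0.125, 0, 0],
 [0, 0.2857, -0.0714],
 [0, -0.0714, 0.1429]].

Step 3 — form the quadratic (x - mu)^T · Sigma^{-1} · (x - mu):
  Sigma^{-1} · (x - mu) = (0.25, -0.2857, 0.0714).
  (x - mu)^T · [Sigma^{-1} · (x - mu)] = (2)·(0.25) + (-1)·(-0.2857) + (0)·(0.0714) = 0.7857.

Step 4 — take square root: d = √(0.7857) ≈ 0.8864.

d(x, mu) = √(0.7857) ≈ 0.8864


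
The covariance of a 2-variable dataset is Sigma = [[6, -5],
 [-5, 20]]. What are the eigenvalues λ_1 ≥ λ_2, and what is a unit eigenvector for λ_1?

Step 1 — characteristic polynomial of 2×2 Sigma:
  det(Sigma - λI) = λ² - trace · λ + det = 0.
  trace = 6 + 20 = 26, det = 6·20 - (-5)² = 95.
Step 2 — discriminant:
  Δ = trace² - 4·det = 676 - 380 = 296.
Step 3 — eigenvalues:
  λ = (trace ± √Δ)/2 = (26 ± 17.2047)/2,
  λ_1 = 21.6023,  λ_2 = 4.3977.

Step 4 — unit eigenvector for λ_1: solve (Sigma - λ_1 I)v = 0. First row:
  (6 - 21.6023)·v_x + (-5)·v_y = 0, i.e. (-15.6023)·v_x + (-5)·v_y = 0,
  so v ∝ (b, λ_1 - a) = (-5, 15.6023); multiply by -1 so the first entry is positive: u = (5, -15.6023).
  ||u|| = √((5)² + (-15.6023)²) = √(268.4326) ≈ 16.3839,
  v_1 = u/||u|| ≈ (0.3052, -0.9523) (||v_1|| = 1).

λ_1 = 21.6023,  λ_2 = 4.3977;  v_1 ≈ (0.3052, -0.9523)


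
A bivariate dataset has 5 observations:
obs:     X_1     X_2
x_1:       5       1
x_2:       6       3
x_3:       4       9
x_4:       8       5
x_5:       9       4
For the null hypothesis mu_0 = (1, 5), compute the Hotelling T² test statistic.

Step 1 — sample mean vector:
  mean(X_1) = (5 + 6 + 4 + 8 + 9) / 5 = 32/5 = 6.4
  mean(X_2) = (1 + 3 + 9 + 5 + 4) / 5 = 22/5 = 4.4
  x̄ = (6.4, 4.4),  deviation x̄ - mu_0 = (6.4, 4.4) - (1, 5) = (5.4, -0.6).

Step 2 — sample covariance matrix, S[i,j] = (1/(n-1)) · Σ_k (x_{k,i} - mean_i) · (x_{k,j} - mean_j), divisor n-1 = 4:
  S[X_1,X_1] = ((-1.4)·(-1.4) + (-0.4)·(-0.4) + (-2.4)·(-2.4) + (1.6)·(1.6) + (2.6)·(2.6)) / 4 = 17.2/4 = 4.3
  S[X_1,X_2] = ((-1.4)·(-3.4) + (-0.4)·(-1.4) + (-2.4)·(4.6) + (1.6)·(0.6) + (2.6)·(-0.4)) / 4 = -5.8/4 = -1.45
  S[X_2,X_2] = ((-3.4)·(-3.4) + (-1.4)·(-1.4) + (4.6)·(4.6) + (0.6)·(0.6) + (-0.4)·(-0.4)) / 4 = 35.2/4 = 8.8
  S = [[4.3, -1.45],
 [-1.45, 8.8]].

Step 3 — invert S. det(S) = 4.3·8.8 - (-1.45)² = 35.7375.
  S^{-1} = (1/det) · [[d, -b], [-b, a]] = [[0.2462, 0.0406],
 [0.0406, 0.1203]].

Step 4 — quadratic form (x̄ - mu_0)^T · S^{-1} · (x̄ - mu_0):
  S^{-1} · (x̄ - mu_0) = (1.3054, 0.1469),
  (x̄ - mu_0)^T · [...] = (5.4)·(1.3054) + (-0.6)·(0.1469) = 6.9608.

Step 5 — scale by n: T² = 5 · 6.9608 = 34.8038.

T² ≈ 34.8038


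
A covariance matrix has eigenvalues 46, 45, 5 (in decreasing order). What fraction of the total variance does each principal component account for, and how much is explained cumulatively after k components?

Step 1 — total variance = trace(Sigma) = Σ λ_i = 46 + 45 + 5 = 96.

Step 2 — fraction explained by component i = λ_i / Σ λ:
  PC1: 46/96 = 0.4792
  PC2: 45/96 = 0.4688
  PC3: 5/96 = 0.0521

Step 3 — cumulative fraction after k components = (λ_1 + ... + λ_k) / Σ λ:
  k = 1: 46/96 = 0.4792
  k = 2: (46 + 45)/96 = 91/96 = 0.9479
  k = 3: (46 + 45 + 5)/96 = 96/96 = 1

Summary (fraction, with percent):

explained: PC1 0.4792 (47.92%), PC2 0.4688 (46.88%), PC3 0.0521 (5.21%);  cumulative: 0.4792, 0.9479, 1


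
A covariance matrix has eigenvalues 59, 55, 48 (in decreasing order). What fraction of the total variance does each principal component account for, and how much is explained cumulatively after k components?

Step 1 — total variance = trace(Sigma) = Σ λ_i = 59 + 55 + 48 = 162.

Step 2 — fraction explained by component i = λ_i / Σ λ:
  PC1: 59/162 = 0.3642
  PC2: 55/162 = 0.3395
  PC3: 48/162 = 0.2963

Step 3 — cumulative fraction after k components = (λ_1 + ... + λ_k) / Σ λ:
  k = 1: 59/162 = 0.3642
  k = 2: (59 + 55)/162 = 114/162 = 0.7037
  k = 3: (59 + 55 + 48)/162 = 162/162 = 1

Summary (fraction, with percent):

explained: PC1 0.3642 (36.42%), PC2 0.3395 (33.95%), PC3 0.2963 (29.63%);  cumulative: 0.3642, 0.7037, 1


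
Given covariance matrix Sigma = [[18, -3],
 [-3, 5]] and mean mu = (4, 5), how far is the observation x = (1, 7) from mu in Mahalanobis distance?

Step 1 — centre the observation: (x - mu) = (-3, 2).

Step 2 — invert Sigma. det(Sigma) = 18·5 - (-3)² = 81.
  Sigma^{-1} = (1/det) · [[d, -b], [-b, a]] = [[0.0617, 0.037],
 [0.037, 0.2222]].

Step 3 — form the quadratic (x - mu)^T · Sigma^{-1} · (x - mu):
  Sigma^{-1} · (x - mu) = (-0.1111, 0.3333).
  (x - mu)^T · [Sigma^{-1} · (x - mu)] = (-3)·(-0.1111) + (2)·(0.3333) = 1.

Step 4 — take square root: d = √(1) ≈ 1.

d(x, mu) = √(1) ≈ 1


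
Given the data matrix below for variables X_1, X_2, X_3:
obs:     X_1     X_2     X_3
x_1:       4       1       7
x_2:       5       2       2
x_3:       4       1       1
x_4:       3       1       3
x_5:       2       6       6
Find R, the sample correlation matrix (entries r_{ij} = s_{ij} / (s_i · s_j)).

Step 1 — column means:
  mean(X_1) = (4 + 5 + 4 + 3 + 2) / 5 = 18/5 = 3.6
  mean(X_2) = (1 + 2 + 1 + 1 + 6) / 5 = 11/5 = 2.2
  mean(X_3) = (7 + 2 + 1 + 3 + 6) / 5 = 19/5 = 3.8

Step 2 — sample variances and covariances s[i,j] = (1/(n-1)) · Σ_k (x_{k,i} - mean_i) · (x_{k,j} - mean_j), with n-1 = 4:
  s[X_1,X_1] = ((0.4)·(0.4) + (1.4)·(1.4) + (0.4)·(0.4) + (-0.6)·(-0.6) + (-1.6)·(-1.6)) / 4 = 5.2/4 = 1.3
  s[X_1,X_2] = ((0.4)·(-1.2) + (1.4)·(-0.2) + (0.4)·(-1.2) + (-0.6)·(-1.2) + (-1.6)·(3.8)) / 4 = -6.6/4 = -1.65
  s[X_1,X_3] = ((0.4)·(3.2) + (1.4)·(-1.8) + (0.4)·(-2.8) + (-0.6)·(-0.8) + (-1.6)·(2.2)) / 4 = -5.4/4 = -1.35
  s[X_2,X_2] = ((-1.2)·(-1.2) + (-0.2)·(-0.2) + (-1.2)·(-1.2) + (-1.2)·(-1.2) + (3.8)·(3.8)) / 4 = 18.8/4 = 4.7
  s[X_2,X_3] = ((-1.2)·(3.2) + (-0.2)·(-1.8) + (-1.2)·(-2.8) + (-1.2)·(-0.8) + (3.8)·(2.2)) / 4 = 9.2/4 = 2.3
  s[X_3,X_3] = ((3.2)·(3.2) + (-1.8)·(-1.8) + (-2.8)·(-2.8) + (-0.8)·(-0.8) + (2.2)·(2.2)) / 4 = 26.8/4 = 6.7
  Sample standard deviations s_i = √(s[i,i]):
  s(X_1) = √(1.3) = 1.1402
  s(X_2) = √(4.7) = 2.1679
  s(X_3) = √(6.7) = 2.5884

Step 3 — r_{ij} = s_{ij} / (s_i · s_j):
  r[X_1,X_1] = 1 (diagonal).
  r[X_1,X_2] = -1.65 / (1.1402 · 2.1679) = -1.65 / 2.4718 = -0.6675
  r[X_1,X_3] = -1.35 / (1.1402 · 2.5884) = -1.35 / 2.9513 = -0.4574
  r[X_2,X_2] = 1 (diagonal).
  r[X_2,X_3] = 2.3 / (2.1679 · 2.5884) = 2.3 / 5.6116 = 0.4099
  r[X_3,X_3] = 1 (diagonal).

R is symmetric with unit diagonal. Assembling:

R = [[1, -0.6675, -0.4574],
 [-0.6675, 1, 0.4099],
 [-0.4574, 0.4099, 1]]


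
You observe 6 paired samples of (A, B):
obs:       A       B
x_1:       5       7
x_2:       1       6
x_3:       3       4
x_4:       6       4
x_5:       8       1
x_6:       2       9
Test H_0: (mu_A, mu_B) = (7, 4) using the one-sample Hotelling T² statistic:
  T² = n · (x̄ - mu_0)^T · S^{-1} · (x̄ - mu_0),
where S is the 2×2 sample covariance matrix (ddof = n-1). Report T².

Step 1 — sample mean vector:
  mean(A) = (5 + 1 + 3 + 6 + 8 + 2) / 6 = 25/6 = 4.1667
  mean(B) = (7 + 6 + 4 + 4 + 1 + 9) / 6 = 31/6 = 5.1667
  x̄ = (4.1667, 5.1667),  deviation x̄ - mu_0 = (4.1667, 5.1667) - (7, 4) = (-2.8333, 1.1667).

Step 2 — sample covariance matrix, S[i,j] = (1/(n-1)) · Σ_k (x_{k,i} - mean_i) · (x_{k,j} - mean_j), divisor n-1 = 5:
  S[A,A] = ((0.8333)·(0.8333) + (-3.1667)·(-3.1667) + (-1.1667)·(-1.1667) + (1.8333)·(1.8333) + (3.8333)·(3.8333) + (-2.1667)·(-2.1667)) / 5 = 34.8333/5 = 6.9667
  S[A,B] = ((0.8333)·(1.8333) + (-3.1667)·(0.8333) + (-1.1667)·(-1.1667) + (1.8333)·(-1.1667) + (3.8333)·(-4.1667) + (-2.1667)·(3.8333)) / 5 = -26.1667/5 = -5.2333
  S[B,B] = ((1.8333)·(1.8333) + (0.8333)·(0.8333) + (-1.1667)·(-1.1667) + (-1.1667)·(-1.1667) + (-4.1667)·(-4.1667) + (3.8333)·(3.8333)) / 5 = 38.8333/5 = 7.7667
  S = [[6.9667, -5.2333],
 [-5.2333, 7.7667]].

Step 3 — invert S. det(S) = 6.9667·7.7667 - (-5.2333)² = 26.72.
  S^{-1} = (1/det) · [[d, -b], [-b, a]] = [[0.2907, 0.1959],
 [0.1959, 0.2607]].

Step 4 — quadratic form (x̄ - mu_0)^T · S^{-1} · (x̄ - mu_0):
  S^{-1} · (x̄ - mu_0) = (-0.5951, -0.2507),
  (x̄ - mu_0)^T · [...] = (-2.8333)·(-0.5951) + (1.1667)·(-0.2507) = 1.3935.

Step 5 — scale by n: T² = 6 · 1.3935 = 8.3608.

T² ≈ 8.3608


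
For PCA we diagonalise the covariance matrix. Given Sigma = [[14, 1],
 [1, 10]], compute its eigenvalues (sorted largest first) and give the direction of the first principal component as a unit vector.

Step 1 — characteristic polynomial of 2×2 Sigma:
  det(Sigma - λI) = λ² - trace · λ + det = 0.
  trace = 14 + 10 = 24, det = 14·10 - (1)² = 139.
Step 2 — discriminant:
  Δ = trace² - 4·det = 576 - 556 = 20.
Step 3 — eigenvalues:
  λ = (trace ± √Δ)/2 = (24 ± 4.4721)/2,
  λ_1 = 14.2361,  λ_2 = 9.7639.

Step 4 — unit eigenvector for λ_1: solve (Sigma - λ_1 I)v = 0. First row:
  (14 - 14.2361)·v_x + (1)·v_y = 0, i.e. (-0.2361)·v_x + (1)·v_y = 0,
  so v ∝ (b, λ_1 - a) = (1, 0.2361) = u.
  ||u|| = √((1)² + (0.2361)²) = √(1.0557) ≈ 1.0275,
  v_1 = u/||u|| ≈ (0.9732, 0.2298) (||v_1|| = 1).

λ_1 = 14.2361,  λ_2 = 9.7639;  v_1 ≈ (0.9732, 0.2298)
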